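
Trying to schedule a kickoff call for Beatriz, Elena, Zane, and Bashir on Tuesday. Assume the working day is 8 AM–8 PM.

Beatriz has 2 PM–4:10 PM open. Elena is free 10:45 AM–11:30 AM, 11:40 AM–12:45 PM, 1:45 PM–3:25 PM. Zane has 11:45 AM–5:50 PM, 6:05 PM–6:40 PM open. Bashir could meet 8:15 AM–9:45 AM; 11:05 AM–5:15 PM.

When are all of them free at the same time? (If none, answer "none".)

Beatriz ∩ Elena: 14:00-15:25.
Beatriz ∩ Elena ∩ Zane: 14:00-15:25.
Beatriz ∩ Elena ∩ Zane ∩ Bashir: 14:00-15:25.
So the common availability across everyone is 14:00-15:25.

14:00-15:25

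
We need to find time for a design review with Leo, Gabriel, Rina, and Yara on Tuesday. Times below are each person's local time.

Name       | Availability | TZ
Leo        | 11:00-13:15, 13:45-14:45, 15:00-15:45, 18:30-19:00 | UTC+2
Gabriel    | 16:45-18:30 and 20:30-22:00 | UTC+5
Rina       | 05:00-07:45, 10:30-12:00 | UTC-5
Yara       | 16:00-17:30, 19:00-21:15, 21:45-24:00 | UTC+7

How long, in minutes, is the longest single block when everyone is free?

Leo in UTC: 09:00-11:15, 11:45-12:45, 13:00-13:45, 16:30-17:00 (subtract 2h to convert from UTC+2).
Gabriel in UTC: 11:45-13:30, 15:30-17:00 (subtract 5h to convert from UTC+5).
Rina in UTC: 10:00-12:45, 15:30-17:00 (add 5h to convert from UTC-5).
Yara in UTC: 09:00-10:30, 12:00-14:15, 14:45-17:00 (subtract 7h to convert from UTC+7).
Leo ∩ Gabriel: 11:45-12:45, 13:00-13:30, 16:30-17:00.
Leo ∩ Gabriel ∩ Rina: 11:45-12:45, 16:30-17:00.
Leo ∩ Gabriel ∩ Rina ∩ Yara: 12:00-12:45, 16:30-17:00.
The longest is 12:00-12:45 at 45 minutes.

45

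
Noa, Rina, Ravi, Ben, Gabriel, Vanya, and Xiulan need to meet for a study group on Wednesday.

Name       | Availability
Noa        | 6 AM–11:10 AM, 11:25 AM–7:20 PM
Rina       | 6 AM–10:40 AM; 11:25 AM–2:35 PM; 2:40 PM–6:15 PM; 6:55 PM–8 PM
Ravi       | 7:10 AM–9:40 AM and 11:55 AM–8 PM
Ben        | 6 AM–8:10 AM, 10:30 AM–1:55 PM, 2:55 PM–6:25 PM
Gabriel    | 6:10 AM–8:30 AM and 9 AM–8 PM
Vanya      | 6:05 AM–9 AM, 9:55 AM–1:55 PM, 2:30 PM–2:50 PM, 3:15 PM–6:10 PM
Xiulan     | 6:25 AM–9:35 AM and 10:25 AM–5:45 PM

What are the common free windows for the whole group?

Noa ∩ Rina: 06:00-10:40, 11:25-14:35, 14:40-18:15, 18:55-19:20.
Noa ∩ Rina ∩ Ravi: 07:10-09:40, 11:55-14:35, 14:40-18:15, 18:55-19:20.
Noa ∩ Rina ∩ Ravi ∩ Ben: 07:10-08:10, 11:55-13:55, 14:55-18:15.
Noa ∩ Rina ∩ Ravi ∩ Ben ∩ Gabriel: 07:10-08:10, 11:55-13:55, 14:55-18:15.
Noa ∩ Rina ∩ Ravi ∩ Ben ∩ Gabriel ∩ Vanya: 07:10-08:10, 11:55-13:55, 15:15-18:10.
Noa ∩ Rina ∩ Ravi ∩ Ben ∩ Gabriel ∩ Vanya ∩ Xiulan: 07:10-08:10, 11:55-13:55, 15:15-17:45.

07:10-08:10, 11:55-13:55, 15:15-17:45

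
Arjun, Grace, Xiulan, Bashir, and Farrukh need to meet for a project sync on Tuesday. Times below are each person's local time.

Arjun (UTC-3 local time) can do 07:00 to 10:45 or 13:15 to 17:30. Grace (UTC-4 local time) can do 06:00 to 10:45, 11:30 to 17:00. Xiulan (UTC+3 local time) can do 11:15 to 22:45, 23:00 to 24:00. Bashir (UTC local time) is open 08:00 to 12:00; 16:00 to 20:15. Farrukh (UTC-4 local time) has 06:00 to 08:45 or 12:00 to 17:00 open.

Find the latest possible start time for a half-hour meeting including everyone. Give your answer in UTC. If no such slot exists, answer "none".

Arjun in UTC: 10:00-13:45, 16:15-20:30 (add 3h to convert from UTC-3).
Grace in UTC: 10:00-14:45, 15:30-21:00 (add 4h to convert from UTC-4).
Xiulan in UTC: 08:15-19:45, 20:00-21:00 (subtract 3h to convert from UTC+3).
Bashir in UTC: 08:00-12:00, 16:00-20:15.
Farrukh in UTC: 10:00-12:45, 16:00-21:00 (add 4h to convert from UTC-4).
Arjun ∩ Grace: 10:00-13:45, 16:15-20:30.
Arjun ∩ Grace ∩ Xiulan: 10:00-13:45, 16:15-19:45, 20:00-20:30.
Arjun ∩ Grace ∩ Xiulan ∩ Bashir: 10:00-12:00, 16:15-19:45, 20:00-20:15.
Arjun ∩ Grace ∩ Xiulan ∩ Bashir ∩ Farrukh: 10:00-12:00, 16:15-19:45, 20:00-20:15.
The last common window of at least 30 minutes is 16:15-19:45; a 30-minute meeting can start as late as 19:15 and still end by 19:45.

19:15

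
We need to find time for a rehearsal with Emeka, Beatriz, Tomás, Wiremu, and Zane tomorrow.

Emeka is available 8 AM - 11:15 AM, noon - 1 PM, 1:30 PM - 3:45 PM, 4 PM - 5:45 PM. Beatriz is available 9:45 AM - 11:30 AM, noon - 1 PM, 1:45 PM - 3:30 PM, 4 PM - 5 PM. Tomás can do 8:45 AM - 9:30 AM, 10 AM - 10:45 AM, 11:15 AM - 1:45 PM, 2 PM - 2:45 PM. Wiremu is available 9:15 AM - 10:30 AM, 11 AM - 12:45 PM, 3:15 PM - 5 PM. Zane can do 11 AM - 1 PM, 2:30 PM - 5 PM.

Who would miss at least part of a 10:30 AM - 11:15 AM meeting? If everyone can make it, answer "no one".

Emeka: free for 10:30-11:15. Beatriz: free for 10:30-11:15. Tomás: not fully free for 10:30-11:15. Wiremu: not fully free for 10:30-11:15. Zane: not fully free for 10:30-11:15.

Tomás, Wiremu, Zane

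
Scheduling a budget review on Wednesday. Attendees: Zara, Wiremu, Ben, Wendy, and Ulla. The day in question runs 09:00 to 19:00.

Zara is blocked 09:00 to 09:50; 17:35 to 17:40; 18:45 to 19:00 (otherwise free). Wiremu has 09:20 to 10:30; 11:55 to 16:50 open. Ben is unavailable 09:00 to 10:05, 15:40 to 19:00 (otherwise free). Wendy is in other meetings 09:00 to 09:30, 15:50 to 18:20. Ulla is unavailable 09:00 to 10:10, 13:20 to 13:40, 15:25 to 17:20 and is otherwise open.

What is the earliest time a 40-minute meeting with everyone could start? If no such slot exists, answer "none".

11:55

Zara free: 09:50-17:35, 17:40-18:45 (invert busy blocks within the working day).
Wiremu free: 09:20-10:30, 11:55-16:50.
Ben free: 10:05-15:40 (invert busy blocks within the working day).
Wendy free: 09:30-15:50, 18:20-19:00 (invert busy blocks within the working day).
Ulla free: 10:10-13:20, 13:40-15:25, 17:20-19:00 (invert busy blocks within the working day).
Zara ∩ Wiremu: 09:50-10:30, 11:55-16:50.
Zara ∩ Wiremu ∩ Ben: 10:05-10:30, 11:55-15:40.
Zara ∩ Wiremu ∩ Ben ∩ Wendy: 10:05-10:30, 11:55-15:40.
Zara ∩ Wiremu ∩ Ben ∩ Wendy ∩ Ulla: 10:10-10:30, 11:55-13:20, 13:40-15:25.
The first common window of at least 40 minutes is 11:55-13:20, so the earliest start is 11:55.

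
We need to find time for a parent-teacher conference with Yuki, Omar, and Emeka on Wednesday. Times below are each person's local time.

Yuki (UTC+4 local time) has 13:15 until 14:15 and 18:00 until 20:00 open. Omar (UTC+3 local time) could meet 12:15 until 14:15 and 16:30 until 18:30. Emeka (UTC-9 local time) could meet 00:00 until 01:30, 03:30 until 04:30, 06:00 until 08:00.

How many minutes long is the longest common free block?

60

Yuki in UTC: 09:15-10:15, 14:00-16:00 (subtract 4h to convert from UTC+4).
Omar in UTC: 09:15-11:15, 13:30-15:30 (subtract 3h to convert from UTC+3).
Emeka in UTC: 09:00-10:30, 12:30-13:30, 15:00-17:00 (add 9h to convert from UTC-9).
Yuki ∩ Omar: 09:15-10:15, 14:00-15:30.
Yuki ∩ Omar ∩ Emeka: 09:15-10:15, 15:00-15:30.
The longest is 09:15-10:15 at 60 minutes.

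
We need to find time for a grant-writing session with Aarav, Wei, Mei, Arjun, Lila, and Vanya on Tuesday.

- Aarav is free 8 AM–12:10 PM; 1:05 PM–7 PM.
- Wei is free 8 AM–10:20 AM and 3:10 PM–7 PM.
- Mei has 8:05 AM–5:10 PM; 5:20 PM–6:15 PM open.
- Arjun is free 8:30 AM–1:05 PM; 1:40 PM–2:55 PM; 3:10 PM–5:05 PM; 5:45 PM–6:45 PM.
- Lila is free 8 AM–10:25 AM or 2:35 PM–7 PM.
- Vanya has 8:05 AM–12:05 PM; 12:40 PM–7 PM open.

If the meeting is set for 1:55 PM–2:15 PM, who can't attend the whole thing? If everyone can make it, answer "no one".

Aarav: free for 13:55-14:15. Wei: not fully free for 13:55-14:15. Mei: free for 13:55-14:15. Arjun: free for 13:55-14:15. Lila: not fully free for 13:55-14:15. Vanya: free for 13:55-14:15.

Lila, Wei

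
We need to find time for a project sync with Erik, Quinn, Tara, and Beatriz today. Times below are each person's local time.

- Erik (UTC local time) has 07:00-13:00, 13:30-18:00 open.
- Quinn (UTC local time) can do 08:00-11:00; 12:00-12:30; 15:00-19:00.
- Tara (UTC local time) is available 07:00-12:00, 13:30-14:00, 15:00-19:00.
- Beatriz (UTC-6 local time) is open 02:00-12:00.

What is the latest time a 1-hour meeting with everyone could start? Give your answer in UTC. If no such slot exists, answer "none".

17:00

Erik in UTC: 07:00-13:00, 13:30-18:00.
Quinn in UTC: 08:00-11:00, 12:00-12:30, 15:00-19:00.
Tara in UTC: 07:00-12:00, 13:30-14:00, 15:00-19:00.
Beatriz in UTC: 08:00-18:00 (add 6h to convert from UTC-6).
Erik ∩ Quinn: 08:00-11:00, 12:00-12:30, 15:00-18:00.
Erik ∩ Quinn ∩ Tara: 08:00-11:00, 15:00-18:00.
Erik ∩ Quinn ∩ Tara ∩ Beatriz: 08:00-11:00, 15:00-18:00.
Those are the intersection windows.
The last common window of at least 60 minutes is 15:00-18:00; a 60-minute meeting can start as late as 17:00 and still end by 18:00.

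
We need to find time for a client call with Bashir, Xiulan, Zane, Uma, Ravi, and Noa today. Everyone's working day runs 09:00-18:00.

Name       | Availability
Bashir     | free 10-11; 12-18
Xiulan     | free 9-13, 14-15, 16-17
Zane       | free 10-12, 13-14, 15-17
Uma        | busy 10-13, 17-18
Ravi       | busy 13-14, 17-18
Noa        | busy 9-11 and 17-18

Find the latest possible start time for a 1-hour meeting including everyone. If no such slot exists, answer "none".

Bashir free: 10:00-11:00, 12:00-18:00.
Xiulan free: 09:00-13:00, 14:00-15:00, 16:00-17:00.
Zane free: 10:00-12:00, 13:00-14:00, 15:00-17:00.
Uma free: 09:00-10:00, 13:00-17:00 (invert busy blocks within the working day).
Ravi free: 09:00-13:00, 14:00-17:00 (invert busy blocks within the working day).
Noa free: 11:00-17:00 (invert busy blocks within the working day).
Bashir ∩ Xiulan: 10:00-11:00, 12:00-13:00, 14:00-15:00, 16:00-17:00.
Bashir ∩ Xiulan ∩ Zane: 10:00-11:00, 16:00-17:00.
Bashir ∩ Xiulan ∩ Zane ∩ Uma: 16:00-17:00.
Bashir ∩ Xiulan ∩ Zane ∩ Uma ∩ Ravi: 16:00-17:00.
Bashir ∩ Xiulan ∩ Zane ∩ Uma ∩ Ravi ∩ Noa: 16:00-17:00.
The last common window of at least 60 minutes is 16:00-17:00; a 60-minute meeting can start as late as 16:00 and still end by 17:00.

16:00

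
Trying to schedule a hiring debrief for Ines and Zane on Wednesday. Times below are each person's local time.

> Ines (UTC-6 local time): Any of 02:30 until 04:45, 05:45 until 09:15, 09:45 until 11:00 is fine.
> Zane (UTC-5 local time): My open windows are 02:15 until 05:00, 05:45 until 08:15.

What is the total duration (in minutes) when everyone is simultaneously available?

Ines in UTC: 08:30-10:45, 11:45-15:15, 15:45-17:00 (add 6h to convert from UTC-6).
Zane in UTC: 07:15-10:00, 10:45-13:15 (add 5h to convert from UTC-5).
Ines ∩ Zane: 08:30-10:00, 11:45-13:15.
Summing the common windows: 90 + 90 = 180 minutes.

180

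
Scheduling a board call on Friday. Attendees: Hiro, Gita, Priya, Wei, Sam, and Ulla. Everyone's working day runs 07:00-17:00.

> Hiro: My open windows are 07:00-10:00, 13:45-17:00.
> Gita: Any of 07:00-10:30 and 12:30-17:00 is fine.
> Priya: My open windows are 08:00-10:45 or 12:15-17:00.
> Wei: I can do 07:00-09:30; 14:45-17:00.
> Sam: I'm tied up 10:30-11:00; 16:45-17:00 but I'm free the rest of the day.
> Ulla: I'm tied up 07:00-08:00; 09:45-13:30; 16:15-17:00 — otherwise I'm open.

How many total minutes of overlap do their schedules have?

Hiro free: 07:00-10:00, 13:45-17:00.
Gita free: 07:00-10:30, 12:30-17:00.
Priya free: 08:00-10:45, 12:15-17:00.
Wei free: 07:00-09:30, 14:45-17:00.
Sam free: 07:00-10:30, 11:00-16:45 (invert busy blocks within the working day).
Ulla free: 08:00-09:45, 13:30-16:15 (invert busy blocks within the working day).
Hiro ∩ Gita: 07:00-10:00, 13:45-17:00.
Hiro ∩ Gita ∩ Priya: 08:00-10:00, 13:45-17:00.
Hiro ∩ Gita ∩ Priya ∩ Wei: 08:00-09:30, 14:45-17:00.
Hiro ∩ Gita ∩ Priya ∩ Wei ∩ Sam: 08:00-09:30, 14:45-16:45.
Hiro ∩ Gita ∩ Priya ∩ Wei ∩ Sam ∩ Ulla: 08:00-09:30, 14:45-16:15.
So the common availability across everyone is 08:00-09:30, 14:45-16:15.
Summing the common windows: 90 + 90 = 180 minutes.

180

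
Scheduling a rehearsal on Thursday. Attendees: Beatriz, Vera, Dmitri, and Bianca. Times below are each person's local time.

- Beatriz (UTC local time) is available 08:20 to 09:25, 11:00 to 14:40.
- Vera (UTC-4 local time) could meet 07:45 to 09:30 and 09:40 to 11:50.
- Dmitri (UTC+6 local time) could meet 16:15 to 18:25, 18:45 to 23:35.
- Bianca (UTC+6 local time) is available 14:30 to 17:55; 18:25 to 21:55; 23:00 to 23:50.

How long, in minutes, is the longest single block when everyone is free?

Beatriz in UTC: 08:20-09:25, 11:00-14:40.
Vera in UTC: 11:45-13:30, 13:40-15:50 (add 4h to convert from UTC-4).
Dmitri in UTC: 10:15-12:25, 12:45-17:35 (subtract 6h to convert from UTC+6).
Bianca in UTC: 08:30-11:55, 12:25-15:55, 17:00-17:50 (subtract 6h to convert from UTC+6).
Beatriz ∩ Vera: 11:45-13:30, 13:40-14:40.
Beatriz ∩ Vera ∩ Dmitri: 11:45-12:25, 12:45-13:30, 13:40-14:40.
Beatriz ∩ Vera ∩ Dmitri ∩ Bianca: 11:45-11:55, 12:45-13:30, 13:40-14:40.
So the common availability across everyone is 11:45-11:55, 12:45-13:30, 13:40-14:40.
The longest is 13:40-14:40 at 60 minutes.

60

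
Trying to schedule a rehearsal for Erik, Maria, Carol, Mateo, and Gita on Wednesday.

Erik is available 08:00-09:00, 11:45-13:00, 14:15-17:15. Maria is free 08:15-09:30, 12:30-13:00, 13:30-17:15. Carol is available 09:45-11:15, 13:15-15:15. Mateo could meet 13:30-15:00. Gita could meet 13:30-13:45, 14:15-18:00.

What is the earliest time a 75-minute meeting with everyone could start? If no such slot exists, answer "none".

none

Erik ∩ Maria: 08:15-09:00, 12:30-13:00, 14:15-17:15.
Erik ∩ Maria ∩ Carol: 14:15-15:15.
Erik ∩ Maria ∩ Carol ∩ Mateo: 14:15-15:00.
Erik ∩ Maria ∩ Carol ∩ Mateo ∩ Gita: 14:15-15:00.
No common window is at least 75 minutes long.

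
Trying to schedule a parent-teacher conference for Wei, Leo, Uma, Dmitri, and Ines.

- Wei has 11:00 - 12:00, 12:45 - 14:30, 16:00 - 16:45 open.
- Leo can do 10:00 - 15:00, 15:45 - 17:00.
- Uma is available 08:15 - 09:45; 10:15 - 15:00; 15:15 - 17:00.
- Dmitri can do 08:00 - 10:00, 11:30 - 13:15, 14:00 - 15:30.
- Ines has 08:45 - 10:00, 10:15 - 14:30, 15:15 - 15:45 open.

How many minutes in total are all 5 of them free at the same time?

90

Wei ∩ Leo: 11:00-12:00, 12:45-14:30, 16:00-16:45.
Wei ∩ Leo ∩ Uma: 11:00-12:00, 12:45-14:30, 16:00-16:45.
Wei ∩ Leo ∩ Uma ∩ Dmitri: 11:30-12:00, 12:45-13:15, 14:00-14:30.
Wei ∩ Leo ∩ Uma ∩ Dmitri ∩ Ines: 11:30-12:00, 12:45-13:15, 14:00-14:30.
Summing the common windows: 30 + 30 + 30 = 90 minutes.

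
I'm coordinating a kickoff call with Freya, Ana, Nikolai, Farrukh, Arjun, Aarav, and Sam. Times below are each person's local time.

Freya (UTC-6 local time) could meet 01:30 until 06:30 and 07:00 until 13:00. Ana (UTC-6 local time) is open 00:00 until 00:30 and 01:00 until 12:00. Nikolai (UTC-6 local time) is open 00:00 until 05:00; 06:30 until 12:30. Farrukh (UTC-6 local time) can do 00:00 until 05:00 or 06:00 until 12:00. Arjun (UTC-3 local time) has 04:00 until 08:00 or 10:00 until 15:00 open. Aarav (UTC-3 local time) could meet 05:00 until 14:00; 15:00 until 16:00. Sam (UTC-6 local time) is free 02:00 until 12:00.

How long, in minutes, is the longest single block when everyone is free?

Freya in UTC: 07:30-12:30, 13:00-19:00 (add 6h to convert from UTC-6).
Ana in UTC: 06:00-06:30, 07:00-18:00 (add 6h to convert from UTC-6).
Nikolai in UTC: 06:00-11:00, 12:30-18:30 (add 6h to convert from UTC-6).
Farrukh in UTC: 06:00-11:00, 12:00-18:00 (add 6h to convert from UTC-6).
Arjun in UTC: 07:00-11:00, 13:00-18:00 (add 3h to convert from UTC-3).
Aarav in UTC: 08:00-17:00, 18:00-19:00 (add 3h to convert from UTC-3).
Sam in UTC: 08:00-18:00 (add 6h to convert from UTC-6).
Freya ∩ Ana: 07:30-12:30, 13:00-18:00.
Freya ∩ Ana ∩ Nikolai: 07:30-11:00, 13:00-18:00.
Freya ∩ Ana ∩ Nikolai ∩ Farrukh: 07:30-11:00, 13:00-18:00.
Freya ∩ Ana ∩ Nikolai ∩ Farrukh ∩ Arjun: 07:30-11:00, 13:00-18:00.
Freya ∩ Ana ∩ Nikolai ∩ Farrukh ∩ Arjun ∩ Aarav: 08:00-11:00, 13:00-17:00.
Freya ∩ Ana ∩ Nikolai ∩ Farrukh ∩ Arjun ∩ Aarav ∩ Sam: 08:00-11:00, 13:00-17:00.
The longest is 13:00-17:00 at 240 minutes.

240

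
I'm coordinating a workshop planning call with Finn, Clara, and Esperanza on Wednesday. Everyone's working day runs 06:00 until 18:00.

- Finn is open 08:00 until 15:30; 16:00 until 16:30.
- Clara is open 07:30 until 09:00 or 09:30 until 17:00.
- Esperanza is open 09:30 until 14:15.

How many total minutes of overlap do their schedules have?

Finn ∩ Clara: 08:00-09:00, 09:30-15:30, 16:00-16:30.
Finn ∩ Clara ∩ Esperanza: 09:30-14:15.
So the common availability across everyone is 09:30-14:15.
That's a single block of 285 minutes.

285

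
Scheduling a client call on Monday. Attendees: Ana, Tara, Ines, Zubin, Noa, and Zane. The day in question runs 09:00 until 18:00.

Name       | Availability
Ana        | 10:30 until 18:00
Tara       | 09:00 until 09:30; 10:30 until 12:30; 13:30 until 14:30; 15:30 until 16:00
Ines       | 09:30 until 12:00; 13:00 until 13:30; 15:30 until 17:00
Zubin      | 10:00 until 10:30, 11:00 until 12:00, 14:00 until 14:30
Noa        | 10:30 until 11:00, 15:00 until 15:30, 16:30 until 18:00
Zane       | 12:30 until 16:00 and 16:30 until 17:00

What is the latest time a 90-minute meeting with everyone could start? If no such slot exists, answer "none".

Ana ∩ Tara: 10:30-12:30, 13:30-14:30, 15:30-16:00.
Ana ∩ Tara ∩ Ines: 10:30-12:00, 15:30-16:00.
Ana ∩ Tara ∩ Ines ∩ Zubin: 11:00-12:00.
Ana ∩ Tara ∩ Ines ∩ Zubin ∩ Noa: ∅.
Ana ∩ Tara ∩ Ines ∩ Zubin ∩ Noa ∩ Zane: ∅.
There is no time when everyone is free.
No common window is at least 90 minutes long.

none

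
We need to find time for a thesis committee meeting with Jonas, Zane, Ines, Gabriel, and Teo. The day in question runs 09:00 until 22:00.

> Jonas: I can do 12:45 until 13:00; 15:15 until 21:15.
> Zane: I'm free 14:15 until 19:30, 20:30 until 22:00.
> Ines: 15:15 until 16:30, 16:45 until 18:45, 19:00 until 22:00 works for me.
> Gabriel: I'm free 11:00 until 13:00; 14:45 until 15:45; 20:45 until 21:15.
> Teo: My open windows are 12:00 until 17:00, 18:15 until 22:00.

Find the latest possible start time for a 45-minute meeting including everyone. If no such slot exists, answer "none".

Jonas ∩ Zane: 15:15-19:30, 20:30-21:15.
Jonas ∩ Zane ∩ Ines: 15:15-16:30, 16:45-18:45, 19:00-19:30, 20:30-21:15.
Jonas ∩ Zane ∩ Ines ∩ Gabriel: 15:15-15:45, 20:45-21:15.
Jonas ∩ Zane ∩ Ines ∩ Gabriel ∩ Teo: 15:15-15:45, 20:45-21:15.
No common window is at least 45 minutes long.

none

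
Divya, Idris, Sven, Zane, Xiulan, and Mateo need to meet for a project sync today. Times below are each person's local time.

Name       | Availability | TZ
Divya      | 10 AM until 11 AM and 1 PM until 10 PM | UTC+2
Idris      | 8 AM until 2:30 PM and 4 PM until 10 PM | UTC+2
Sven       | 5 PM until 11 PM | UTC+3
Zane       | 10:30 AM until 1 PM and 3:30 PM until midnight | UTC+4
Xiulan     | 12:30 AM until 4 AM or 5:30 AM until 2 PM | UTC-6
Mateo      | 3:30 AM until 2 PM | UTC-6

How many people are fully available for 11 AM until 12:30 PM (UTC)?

Divya in UTC: 08:00-09:00, 11:00-20:00 (subtract 2h to convert from UTC+2).
Idris in UTC: 06:00-12:30, 14:00-20:00 (subtract 2h to convert from UTC+2).
Sven in UTC: 14:00-20:00 (subtract 3h to convert from UTC+3).
Zane in UTC: 06:30-09:00, 11:30-20:00 (subtract 4h to convert from UTC+4).
Xiulan in UTC: 06:30-10:00, 11:30-20:00 (add 6h to convert from UTC-6).
Mateo in UTC: 09:30-20:00 (add 6h to convert from UTC-6).
Divya, Idris, and Mateo can make the full 11:00-12:30 slot — that's 3.

3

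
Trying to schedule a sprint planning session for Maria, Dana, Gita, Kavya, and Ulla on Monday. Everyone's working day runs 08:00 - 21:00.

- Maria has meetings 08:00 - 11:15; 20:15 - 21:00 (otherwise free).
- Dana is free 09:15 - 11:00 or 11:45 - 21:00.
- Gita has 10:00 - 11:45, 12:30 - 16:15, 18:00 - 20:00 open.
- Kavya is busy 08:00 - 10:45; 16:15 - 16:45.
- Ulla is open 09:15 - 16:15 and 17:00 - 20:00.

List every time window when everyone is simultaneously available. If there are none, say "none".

12:30-16:15, 18:00-20:00

Maria free: 11:15-20:15 (invert busy blocks within the working day).
Dana free: 09:15-11:00, 11:45-21:00.
Gita free: 10:00-11:45, 12:30-16:15, 18:00-20:00.
Kavya free: 10:45-16:15, 16:45-21:00 (invert busy blocks within the working day).
Ulla free: 09:15-16:15, 17:00-20:00.
Maria ∩ Dana: 11:45-20:15.
Maria ∩ Dana ∩ Gita: 12:30-16:15, 18:00-20:00.
Maria ∩ Dana ∩ Gita ∩ Kavya: 12:30-16:15, 18:00-20:00.
Maria ∩ Dana ∩ Gita ∩ Kavya ∩ Ulla: 12:30-16:15, 18:00-20:00.
So the common availability across everyone is 12:30-16:15, 18:00-20:00.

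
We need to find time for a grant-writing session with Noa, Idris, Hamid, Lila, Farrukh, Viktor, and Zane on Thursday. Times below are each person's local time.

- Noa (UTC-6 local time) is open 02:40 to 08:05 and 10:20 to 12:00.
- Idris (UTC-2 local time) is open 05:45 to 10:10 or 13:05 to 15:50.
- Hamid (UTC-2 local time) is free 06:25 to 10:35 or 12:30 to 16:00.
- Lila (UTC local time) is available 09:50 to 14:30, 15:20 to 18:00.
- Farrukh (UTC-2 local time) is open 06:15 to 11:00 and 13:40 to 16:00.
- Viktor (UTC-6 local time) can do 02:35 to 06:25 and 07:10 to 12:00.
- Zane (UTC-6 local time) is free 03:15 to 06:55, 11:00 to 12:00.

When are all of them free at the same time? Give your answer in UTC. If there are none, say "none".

09:50-12:10, 17:00-17:50

Noa in UTC: 08:40-14:05, 16:20-18:00 (add 6h to convert from UTC-6).
Idris in UTC: 07:45-12:10, 15:05-17:50 (add 2h to convert from UTC-2).
Hamid in UTC: 08:25-12:35, 14:30-18:00 (add 2h to convert from UTC-2).
Lila in UTC: 09:50-14:30, 15:20-18:00.
Farrukh in UTC: 08:15-13:00, 15:40-18:00 (add 2h to convert from UTC-2).
Viktor in UTC: 08:35-12:25, 13:10-18:00 (add 6h to convert from UTC-6).
Zane in UTC: 09:15-12:55, 17:00-18:00 (add 6h to convert from UTC-6).
Noa ∩ Idris: 08:40-12:10, 16:20-17:50.
Noa ∩ Idris ∩ Hamid: 08:40-12:10, 16:20-17:50.
Noa ∩ Idris ∩ Hamid ∩ Lila: 09:50-12:10, 16:20-17:50.
Noa ∩ Idris ∩ Hamid ∩ Lila ∩ Farrukh: 09:50-12:10, 16:20-17:50.
Noa ∩ Idris ∩ Hamid ∩ Lila ∩ Farrukh ∩ Viktor: 09:50-12:10, 16:20-17:50.
Noa ∩ Idris ∩ Hamid ∩ Lila ∩ Farrukh ∩ Viktor ∩ Zane: 09:50-12:10, 17:00-17:50.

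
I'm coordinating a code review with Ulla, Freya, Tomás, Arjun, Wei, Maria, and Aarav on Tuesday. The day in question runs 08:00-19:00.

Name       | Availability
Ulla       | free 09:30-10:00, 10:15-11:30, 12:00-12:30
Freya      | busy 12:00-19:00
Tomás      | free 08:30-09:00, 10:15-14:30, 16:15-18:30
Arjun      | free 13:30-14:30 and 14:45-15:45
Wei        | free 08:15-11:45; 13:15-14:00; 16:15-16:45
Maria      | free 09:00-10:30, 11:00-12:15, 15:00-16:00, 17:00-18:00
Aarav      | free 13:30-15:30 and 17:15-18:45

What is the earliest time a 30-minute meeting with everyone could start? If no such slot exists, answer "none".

Ulla free: 09:30-10:00, 10:15-11:30, 12:00-12:30.
Freya free: 08:00-12:00 (invert busy blocks within the working day).
Tomás free: 08:30-09:00, 10:15-14:30, 16:15-18:30.
Arjun free: 13:30-14:30, 14:45-15:45.
Wei free: 08:15-11:45, 13:15-14:00, 16:15-16:45.
Maria free: 09:00-10:30, 11:00-12:15, 15:00-16:00, 17:00-18:00.
Aarav free: 13:30-15:30, 17:15-18:45.
Ulla ∩ Freya: 09:30-10:00, 10:15-11:30.
Ulla ∩ Freya ∩ Tomás: 10:15-11:30.
Ulla ∩ Freya ∩ Tomás ∩ Arjun: ∅.
Ulla ∩ Freya ∩ Tomás ∩ Arjun ∩ Wei: ∅.
Ulla ∩ Freya ∩ Tomás ∩ Arjun ∩ Wei ∩ Maria: ∅.
Ulla ∩ Freya ∩ Tomás ∩ Arjun ∩ Wei ∩ Maria ∩ Aarav: ∅.
There is no time when everyone is free.
No common window is at least 30 minutes long.

none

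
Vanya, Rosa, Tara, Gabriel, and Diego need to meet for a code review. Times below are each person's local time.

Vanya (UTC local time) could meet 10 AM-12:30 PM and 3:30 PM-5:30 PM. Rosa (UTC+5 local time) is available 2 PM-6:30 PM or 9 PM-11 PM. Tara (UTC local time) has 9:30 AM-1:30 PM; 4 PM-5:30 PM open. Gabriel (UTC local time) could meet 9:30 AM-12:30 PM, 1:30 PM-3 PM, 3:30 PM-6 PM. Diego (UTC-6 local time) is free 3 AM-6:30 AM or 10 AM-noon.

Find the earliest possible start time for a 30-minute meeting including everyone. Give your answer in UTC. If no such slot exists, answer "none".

Vanya in UTC: 10:00-12:30, 15:30-17:30.
Rosa in UTC: 09:00-13:30, 16:00-18:00 (subtract 5h to convert from UTC+5).
Tara in UTC: 09:30-13:30, 16:00-17:30.
Gabriel in UTC: 09:30-12:30, 13:30-15:00, 15:30-18:00.
Diego in UTC: 09:00-12:30, 16:00-18:00 (add 6h to convert from UTC-6).
Vanya ∩ Rosa: 10:00-12:30, 16:00-17:30.
Vanya ∩ Rosa ∩ Tara: 10:00-12:30, 16:00-17:30.
Vanya ∩ Rosa ∩ Tara ∩ Gabriel: 10:00-12:30, 16:00-17:30.
Vanya ∩ Rosa ∩ Tara ∩ Gabriel ∩ Diego: 10:00-12:30, 16:00-17:30.
The first common window of at least 30 minutes is 10:00-12:30, so the earliest start is 10:00.

10:00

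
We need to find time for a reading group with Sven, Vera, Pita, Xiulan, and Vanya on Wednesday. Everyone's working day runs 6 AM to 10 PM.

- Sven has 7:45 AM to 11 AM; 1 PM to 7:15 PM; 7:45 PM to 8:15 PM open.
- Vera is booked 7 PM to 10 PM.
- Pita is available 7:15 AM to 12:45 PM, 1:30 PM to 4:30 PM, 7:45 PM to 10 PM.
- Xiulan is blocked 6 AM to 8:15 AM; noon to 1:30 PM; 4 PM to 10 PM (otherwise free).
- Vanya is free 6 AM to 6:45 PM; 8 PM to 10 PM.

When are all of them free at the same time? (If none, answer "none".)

Sven free: 07:45-11:00, 13:00-19:15, 19:45-20:15.
Vera free: 06:00-19:00 (invert busy blocks within the working day).
Pita free: 07:15-12:45, 13:30-16:30, 19:45-22:00.
Xiulan free: 08:15-12:00, 13:30-16:00 (invert busy blocks within the working day).
Vanya free: 06:00-18:45, 20:00-22:00.
Sven ∩ Vera: 07:45-11:00, 13:00-19:00.
Sven ∩ Vera ∩ Pita: 07:45-11:00, 13:30-16:30.
Sven ∩ Vera ∩ Pita ∩ Xiulan: 08:15-11:00, 13:30-16:00.
Sven ∩ Vera ∩ Pita ∩ Xiulan ∩ Vanya: 08:15-11:00, 13:30-16:00.

08:15-11:00, 13:30-16:00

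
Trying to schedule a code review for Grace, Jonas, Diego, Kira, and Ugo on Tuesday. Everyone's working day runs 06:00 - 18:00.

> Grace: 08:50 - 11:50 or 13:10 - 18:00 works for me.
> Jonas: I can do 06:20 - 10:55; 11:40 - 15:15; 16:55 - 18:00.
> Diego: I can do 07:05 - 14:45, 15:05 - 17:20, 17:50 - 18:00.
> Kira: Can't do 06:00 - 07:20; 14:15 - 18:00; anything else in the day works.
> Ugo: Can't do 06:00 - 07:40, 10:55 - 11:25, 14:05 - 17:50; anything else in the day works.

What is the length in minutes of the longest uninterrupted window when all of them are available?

125

Grace free: 08:50-11:50, 13:10-18:00.
Jonas free: 06:20-10:55, 11:40-15:15, 16:55-18:00.
Diego free: 07:05-14:45, 15:05-17:20, 17:50-18:00.
Kira free: 07:20-14:15 (invert busy blocks within the working day).
Ugo free: 07:40-10:55, 11:25-14:05, 17:50-18:00 (invert busy blocks within the working day).
Grace ∩ Jonas: 08:50-10:55, 11:40-11:50, 13:10-15:15, 16:55-18:00.
Grace ∩ Jonas ∩ Diego: 08:50-10:55, 11:40-11:50, 13:10-14:45, 15:05-15:15, 16:55-17:20, 17:50-18:00.
Grace ∩ Jonas ∩ Diego ∩ Kira: 08:50-10:55, 11:40-11:50, 13:10-14:15.
Grace ∩ Jonas ∩ Diego ∩ Kira ∩ Ugo: 08:50-10:55, 11:40-11:50, 13:10-14:05.
The longest is 08:50-10:55 at 125 minutes.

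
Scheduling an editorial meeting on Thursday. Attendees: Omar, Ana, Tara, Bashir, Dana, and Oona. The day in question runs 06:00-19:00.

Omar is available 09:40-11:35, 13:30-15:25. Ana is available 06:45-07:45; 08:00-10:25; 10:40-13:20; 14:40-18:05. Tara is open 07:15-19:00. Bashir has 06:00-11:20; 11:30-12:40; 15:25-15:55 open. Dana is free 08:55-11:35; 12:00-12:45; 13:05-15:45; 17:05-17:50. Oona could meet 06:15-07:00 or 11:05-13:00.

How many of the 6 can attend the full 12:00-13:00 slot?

3

Ana, Tara, and Oona can make the full 12:00-13:00 slot — that's 3.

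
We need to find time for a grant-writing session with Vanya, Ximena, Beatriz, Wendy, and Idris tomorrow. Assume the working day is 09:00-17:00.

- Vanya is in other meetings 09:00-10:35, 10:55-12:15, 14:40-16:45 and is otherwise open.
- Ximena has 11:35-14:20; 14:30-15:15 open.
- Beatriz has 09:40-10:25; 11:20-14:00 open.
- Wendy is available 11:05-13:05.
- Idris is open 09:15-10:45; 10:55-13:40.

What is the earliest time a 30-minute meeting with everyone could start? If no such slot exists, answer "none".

12:15

Vanya free: 10:35-10:55, 12:15-14:40, 16:45-17:00 (invert busy blocks within the working day).
Ximena free: 11:35-14:20, 14:30-15:15.
Beatriz free: 09:40-10:25, 11:20-14:00.
Wendy free: 11:05-13:05.
Idris free: 09:15-10:45, 10:55-13:40.
Vanya ∩ Ximena: 12:15-14:20, 14:30-14:40.
Vanya ∩ Ximena ∩ Beatriz: 12:15-14:00.
Vanya ∩ Ximena ∩ Beatriz ∩ Wendy: 12:15-13:05.
Vanya ∩ Ximena ∩ Beatriz ∩ Wendy ∩ Idris: 12:15-13:05.
So the common availability across everyone is 12:15-13:05.
The first common window of at least 30 minutes is 12:15-13:05, so the earliest start is 12:15.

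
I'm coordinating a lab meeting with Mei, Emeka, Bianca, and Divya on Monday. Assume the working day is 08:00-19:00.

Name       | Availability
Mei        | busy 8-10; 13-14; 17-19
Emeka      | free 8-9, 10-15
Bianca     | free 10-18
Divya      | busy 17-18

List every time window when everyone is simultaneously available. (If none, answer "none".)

Mei free: 10:00-13:00, 14:00-17:00 (invert busy blocks within the working day).
Emeka free: 08:00-09:00, 10:00-15:00.
Bianca free: 10:00-18:00.
Divya free: 08:00-17:00, 18:00-19:00 (invert busy blocks within the working day).
Mei ∩ Emeka: 10:00-13:00, 14:00-15:00.
Mei ∩ Emeka ∩ Bianca: 10:00-13:00, 14:00-15:00.
Mei ∩ Emeka ∩ Bianca ∩ Divya: 10:00-13:00, 14:00-15:00.

10:00-13:00, 14:00-15:00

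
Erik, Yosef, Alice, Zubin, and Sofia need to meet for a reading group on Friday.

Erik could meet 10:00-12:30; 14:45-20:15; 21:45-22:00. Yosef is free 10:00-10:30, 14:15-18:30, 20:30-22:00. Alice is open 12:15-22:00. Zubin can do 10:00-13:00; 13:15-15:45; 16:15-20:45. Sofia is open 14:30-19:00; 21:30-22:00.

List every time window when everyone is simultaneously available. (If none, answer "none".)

Erik ∩ Yosef: 10:00-10:30, 14:45-18:30, 21:45-22:00.
Erik ∩ Yosef ∩ Alice: 14:45-18:30, 21:45-22:00.
Erik ∩ Yosef ∩ Alice ∩ Zubin: 14:45-15:45, 16:15-18:30.
Erik ∩ Yosef ∩ Alice ∩ Zubin ∩ Sofia: 14:45-15:45, 16:15-18:30.

14:45-15:45, 16:15-18:30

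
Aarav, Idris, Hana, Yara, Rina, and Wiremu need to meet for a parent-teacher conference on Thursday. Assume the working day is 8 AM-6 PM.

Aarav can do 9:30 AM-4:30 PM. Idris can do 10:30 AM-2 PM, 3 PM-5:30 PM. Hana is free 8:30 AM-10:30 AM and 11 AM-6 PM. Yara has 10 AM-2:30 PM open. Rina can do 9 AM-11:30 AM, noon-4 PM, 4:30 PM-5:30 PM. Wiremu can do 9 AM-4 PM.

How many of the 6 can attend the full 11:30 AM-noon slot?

Aarav, Idris, Hana, Yara, and Wiremu can make the full 11:30-12:00 slot — that's 5.

5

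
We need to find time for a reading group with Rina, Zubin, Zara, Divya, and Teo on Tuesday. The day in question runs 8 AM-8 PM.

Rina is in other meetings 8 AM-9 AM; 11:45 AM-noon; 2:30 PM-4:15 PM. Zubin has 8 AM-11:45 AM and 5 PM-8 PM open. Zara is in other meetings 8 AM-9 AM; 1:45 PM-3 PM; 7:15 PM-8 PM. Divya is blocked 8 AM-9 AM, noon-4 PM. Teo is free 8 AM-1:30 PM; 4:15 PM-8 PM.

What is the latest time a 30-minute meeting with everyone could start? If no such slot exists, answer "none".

Rina free: 09:00-11:45, 12:00-14:30, 16:15-20:00 (invert busy blocks within the working day).
Zubin free: 08:00-11:45, 17:00-20:00.
Zara free: 09:00-13:45, 15:00-19:15 (invert busy blocks within the working day).
Divya free: 09:00-12:00, 16:00-20:00 (invert busy blocks within the working day).
Teo free: 08:00-13:30, 16:15-20:00.
Rina ∩ Zubin: 09:00-11:45, 17:00-20:00.
Rina ∩ Zubin ∩ Zara: 09:00-11:45, 17:00-19:15.
Rina ∩ Zubin ∩ Zara ∩ Divya: 09:00-11:45, 17:00-19:15.
Rina ∩ Zubin ∩ Zara ∩ Divya ∩ Teo: 09:00-11:45, 17:00-19:15.
The last common window of at least 30 minutes is 17:00-19:15; a 30-minute meeting can start as late as 18:45 and still end by 19:15.

18:45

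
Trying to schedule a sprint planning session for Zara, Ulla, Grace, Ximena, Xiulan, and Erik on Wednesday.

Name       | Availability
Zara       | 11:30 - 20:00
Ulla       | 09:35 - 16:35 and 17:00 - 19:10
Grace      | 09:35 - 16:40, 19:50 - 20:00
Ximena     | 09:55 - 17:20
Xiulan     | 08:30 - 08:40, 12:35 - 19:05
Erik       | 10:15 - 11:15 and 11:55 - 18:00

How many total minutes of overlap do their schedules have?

240

Zara ∩ Ulla: 11:30-16:35, 17:00-19:10.
Zara ∩ Ulla ∩ Grace: 11:30-16:35.
Zara ∩ Ulla ∩ Grace ∩ Ximena: 11:30-16:35.
Zara ∩ Ulla ∩ Grace ∩ Ximena ∩ Xiulan: 12:35-16:35.
Zara ∩ Ulla ∩ Grace ∩ Ximena ∩ Xiulan ∩ Erik: 12:35-16:35.
Those are the intersection windows.
That's a single block of 240 minutes.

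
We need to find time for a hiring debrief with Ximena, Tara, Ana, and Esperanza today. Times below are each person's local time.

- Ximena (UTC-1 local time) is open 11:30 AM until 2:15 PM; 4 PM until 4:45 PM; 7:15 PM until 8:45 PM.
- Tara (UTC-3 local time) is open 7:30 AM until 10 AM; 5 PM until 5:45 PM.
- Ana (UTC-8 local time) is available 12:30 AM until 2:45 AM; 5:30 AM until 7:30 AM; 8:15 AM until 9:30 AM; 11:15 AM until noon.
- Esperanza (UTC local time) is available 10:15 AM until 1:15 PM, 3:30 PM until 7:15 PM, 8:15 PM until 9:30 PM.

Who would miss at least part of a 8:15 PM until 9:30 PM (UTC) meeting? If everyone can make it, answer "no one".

Ana, Tara

Ximena in UTC: 12:30-15:15, 17:00-17:45, 20:15-21:45 (add 1h to convert from UTC-1).
Tara in UTC: 10:30-13:00, 20:00-20:45 (add 3h to convert from UTC-3).
Ana in UTC: 08:30-10:45, 13:30-15:30, 16:15-17:30, 19:15-20:00 (add 8h to convert from UTC-8).
Esperanza in UTC: 10:15-13:15, 15:30-19:15, 20:15-21:30.
Ximena: free for 20:15-21:30. Tara: not fully free for 20:15-21:30. Ana: not fully free for 20:15-21:30. Esperanza: free for 20:15-21:30.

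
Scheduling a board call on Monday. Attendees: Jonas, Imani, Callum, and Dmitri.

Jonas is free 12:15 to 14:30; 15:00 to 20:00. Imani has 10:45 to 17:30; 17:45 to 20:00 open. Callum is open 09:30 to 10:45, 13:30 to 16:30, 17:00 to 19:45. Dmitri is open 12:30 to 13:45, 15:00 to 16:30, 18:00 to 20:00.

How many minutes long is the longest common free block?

105

Jonas ∩ Imani: 12:15-14:30, 15:00-17:30, 17:45-20:00.
Jonas ∩ Imani ∩ Callum: 13:30-14:30, 15:00-16:30, 17:00-17:30, 17:45-19:45.
Jonas ∩ Imani ∩ Callum ∩ Dmitri: 13:30-13:45, 15:00-16:30, 18:00-19:45.
The longest is 18:00-19:45 at 105 minutes.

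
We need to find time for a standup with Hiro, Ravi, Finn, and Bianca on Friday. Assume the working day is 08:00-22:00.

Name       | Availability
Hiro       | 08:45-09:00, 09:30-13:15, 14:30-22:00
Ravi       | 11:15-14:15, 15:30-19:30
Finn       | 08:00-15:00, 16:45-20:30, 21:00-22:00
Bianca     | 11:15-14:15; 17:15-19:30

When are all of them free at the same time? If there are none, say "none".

Hiro ∩ Ravi: 11:15-13:15, 15:30-19:30.
Hiro ∩ Ravi ∩ Finn: 11:15-13:15, 16:45-19:30.
Hiro ∩ Ravi ∩ Finn ∩ Bianca: 11:15-13:15, 17:15-19:30.

11:15-13:15, 17:15-19:30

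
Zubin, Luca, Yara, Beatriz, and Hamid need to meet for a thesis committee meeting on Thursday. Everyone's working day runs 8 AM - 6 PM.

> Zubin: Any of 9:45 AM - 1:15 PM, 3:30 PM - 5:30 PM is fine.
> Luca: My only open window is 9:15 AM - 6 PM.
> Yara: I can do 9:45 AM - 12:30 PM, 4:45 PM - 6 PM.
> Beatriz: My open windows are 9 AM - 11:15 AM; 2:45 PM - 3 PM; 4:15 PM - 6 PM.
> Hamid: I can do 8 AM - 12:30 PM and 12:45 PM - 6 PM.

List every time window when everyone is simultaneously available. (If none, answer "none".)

09:45-11:15, 16:45-17:30

Zubin ∩ Luca: 09:45-13:15, 15:30-17:30.
Zubin ∩ Luca ∩ Yara: 09:45-12:30, 16:45-17:30.
Zubin ∩ Luca ∩ Yara ∩ Beatriz: 09:45-11:15, 16:45-17:30.
Zubin ∩ Luca ∩ Yara ∩ Beatriz ∩ Hamid: 09:45-11:15, 16:45-17:30.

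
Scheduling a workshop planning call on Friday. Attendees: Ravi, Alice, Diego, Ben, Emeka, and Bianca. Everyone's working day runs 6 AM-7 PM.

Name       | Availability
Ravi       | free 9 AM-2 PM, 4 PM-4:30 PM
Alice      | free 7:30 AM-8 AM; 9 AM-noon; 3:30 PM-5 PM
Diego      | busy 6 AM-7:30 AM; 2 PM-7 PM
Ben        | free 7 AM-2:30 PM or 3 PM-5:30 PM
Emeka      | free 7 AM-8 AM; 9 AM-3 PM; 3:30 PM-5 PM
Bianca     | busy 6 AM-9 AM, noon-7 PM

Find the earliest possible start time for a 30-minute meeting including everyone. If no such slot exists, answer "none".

Ravi free: 09:00-14:00, 16:00-16:30.
Alice free: 07:30-08:00, 09:00-12:00, 15:30-17:00.
Diego free: 07:30-14:00 (invert busy blocks within the working day).
Ben free: 07:00-14:30, 15:00-17:30.
Emeka free: 07:00-08:00, 09:00-15:00, 15:30-17:00.
Bianca free: 09:00-12:00 (invert busy blocks within the working day).
Ravi ∩ Alice: 09:00-12:00, 16:00-16:30.
Ravi ∩ Alice ∩ Diego: 09:00-12:00.
Ravi ∩ Alice ∩ Diego ∩ Ben: 09:00-12:00.
Ravi ∩ Alice ∩ Diego ∩ Ben ∩ Emeka: 09:00-12:00.
Ravi ∩ Alice ∩ Diego ∩ Ben ∩ Emeka ∩ Bianca: 09:00-12:00.
Those are the intersection windows.
The first common window of at least 30 minutes is 09:00-12:00, so the earliest start is 09:00.

09:00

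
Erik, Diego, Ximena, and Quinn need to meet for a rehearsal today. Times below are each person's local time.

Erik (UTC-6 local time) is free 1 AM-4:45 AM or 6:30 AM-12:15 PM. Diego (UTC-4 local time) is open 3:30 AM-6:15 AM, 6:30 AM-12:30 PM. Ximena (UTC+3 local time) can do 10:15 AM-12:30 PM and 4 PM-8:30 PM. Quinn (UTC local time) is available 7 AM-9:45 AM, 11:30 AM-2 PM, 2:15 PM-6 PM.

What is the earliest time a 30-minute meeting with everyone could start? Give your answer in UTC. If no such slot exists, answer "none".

07:30

Erik in UTC: 07:00-10:45, 12:30-18:15 (add 6h to convert from UTC-6).
Diego in UTC: 07:30-10:15, 10:30-16:30 (add 4h to convert from UTC-4).
Ximena in UTC: 07:15-09:30, 13:00-17:30 (subtract 3h to convert from UTC+3).
Quinn in UTC: 07:00-09:45, 11:30-14:00, 14:15-18:00.
Erik ∩ Diego: 07:30-10:15, 10:30-10:45, 12:30-16:30.
Erik ∩ Diego ∩ Ximena: 07:30-09:30, 13:00-16:30.
Erik ∩ Diego ∩ Ximena ∩ Quinn: 07:30-09:30, 13:00-14:00, 14:15-16:30.
Those are the intersection windows.
The first common window of at least 30 minutes is 07:30-09:30, so the earliest start is 07:30.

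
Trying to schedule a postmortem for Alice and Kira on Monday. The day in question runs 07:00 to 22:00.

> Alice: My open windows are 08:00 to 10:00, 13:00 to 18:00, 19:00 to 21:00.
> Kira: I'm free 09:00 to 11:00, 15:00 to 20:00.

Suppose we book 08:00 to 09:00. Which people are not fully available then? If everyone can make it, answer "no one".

Alice: free for 08:00-09:00. Kira: not fully free for 08:00-09:00.

Kira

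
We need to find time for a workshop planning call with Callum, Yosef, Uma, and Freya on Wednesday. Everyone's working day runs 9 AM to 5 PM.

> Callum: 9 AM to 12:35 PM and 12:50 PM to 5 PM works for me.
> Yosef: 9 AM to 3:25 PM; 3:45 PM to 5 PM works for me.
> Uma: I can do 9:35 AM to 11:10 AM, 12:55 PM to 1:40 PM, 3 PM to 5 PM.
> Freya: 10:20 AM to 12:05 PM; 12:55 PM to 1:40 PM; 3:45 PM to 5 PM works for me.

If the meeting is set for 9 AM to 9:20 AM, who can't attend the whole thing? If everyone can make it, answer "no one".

Freya, Uma

Callum: free for 09:00-09:20. Yosef: free for 09:00-09:20. Uma: not fully free for 09:00-09:20. Freya: not fully free for 09:00-09:20.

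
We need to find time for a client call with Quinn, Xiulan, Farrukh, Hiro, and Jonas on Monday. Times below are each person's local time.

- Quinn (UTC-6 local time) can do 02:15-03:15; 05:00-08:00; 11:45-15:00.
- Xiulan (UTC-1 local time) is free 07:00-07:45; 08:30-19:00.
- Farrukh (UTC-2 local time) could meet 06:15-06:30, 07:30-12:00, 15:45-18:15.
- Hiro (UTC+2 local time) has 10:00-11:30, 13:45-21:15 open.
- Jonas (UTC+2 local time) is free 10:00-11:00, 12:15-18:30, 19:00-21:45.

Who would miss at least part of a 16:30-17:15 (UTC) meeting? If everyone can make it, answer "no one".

Quinn in UTC: 08:15-09:15, 11:00-14:00, 17:45-21:00 (add 6h to convert from UTC-6).
Xiulan in UTC: 08:00-08:45, 09:30-20:00 (add 1h to convert from UTC-1).
Farrukh in UTC: 08:15-08:30, 09:30-14:00, 17:45-20:15 (add 2h to convert from UTC-2).
Hiro in UTC: 08:00-09:30, 11:45-19:15 (subtract 2h to convert from UTC+2).
Jonas in UTC: 08:00-09:00, 10:15-16:30, 17:00-19:45 (subtract 2h to convert from UTC+2).
Quinn: not fully free for 16:30-17:15. Xiulan: free for 16:30-17:15. Farrukh: not fully free for 16:30-17:15. Hiro: free for 16:30-17:15. Jonas: not fully free for 16:30-17:15.

Farrukh, Jonas, Quinn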